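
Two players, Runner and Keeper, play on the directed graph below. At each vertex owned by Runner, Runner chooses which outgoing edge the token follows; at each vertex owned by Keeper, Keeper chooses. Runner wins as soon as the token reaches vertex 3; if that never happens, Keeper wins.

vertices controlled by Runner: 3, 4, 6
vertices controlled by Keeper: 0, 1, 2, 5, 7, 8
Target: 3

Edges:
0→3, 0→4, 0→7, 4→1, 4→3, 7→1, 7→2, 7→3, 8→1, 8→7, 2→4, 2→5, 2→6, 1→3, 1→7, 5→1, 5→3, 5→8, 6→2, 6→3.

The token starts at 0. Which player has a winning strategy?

Keeper

A0 = {3}
A1: add {4, 6} — 4 (Runner) has 4→3; 6 (Runner) has 6→3.
A2 = A1; e.g. 0 (Keeper) can still go to 7. Fixed point.
0 never enters the attractor, so Keeper can avoid the target forever.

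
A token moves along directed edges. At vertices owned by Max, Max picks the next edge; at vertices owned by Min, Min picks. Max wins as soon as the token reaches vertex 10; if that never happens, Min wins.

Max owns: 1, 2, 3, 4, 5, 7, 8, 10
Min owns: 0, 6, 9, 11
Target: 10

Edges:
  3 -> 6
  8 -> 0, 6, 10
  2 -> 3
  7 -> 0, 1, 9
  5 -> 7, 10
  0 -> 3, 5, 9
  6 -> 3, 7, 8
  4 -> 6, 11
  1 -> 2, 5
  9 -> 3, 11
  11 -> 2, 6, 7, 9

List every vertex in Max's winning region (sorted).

1, 5, 7, 8, 10

A0 = {10}
A1: add {5, 8} — 5 (Max) has 5→10; 8 (Max) has 8→10.
A2: add {1} — 1 (Max) has 1→5.
A3: add {7} — 7 (Max) has 7→1.
A4 = A3; e.g. 0 (Min) can still go to 3. Fixed point.
Max's winning region = {1, 5, 7, 8, 10}.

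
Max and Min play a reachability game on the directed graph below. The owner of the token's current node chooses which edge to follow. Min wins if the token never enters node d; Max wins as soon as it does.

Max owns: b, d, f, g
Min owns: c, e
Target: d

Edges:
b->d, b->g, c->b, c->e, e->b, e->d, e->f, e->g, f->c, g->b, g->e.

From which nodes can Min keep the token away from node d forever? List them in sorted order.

A0 = {d}
A1: add {b} — b (Max) has b→d.
A2: add {g} — g (Max) has g→b.
A3 = A2; e.g. c (Min) can still go to e. Fixed point.
Max's attractor = {b, d, g}; Min avoids the target exactly from the complement.

c, e, f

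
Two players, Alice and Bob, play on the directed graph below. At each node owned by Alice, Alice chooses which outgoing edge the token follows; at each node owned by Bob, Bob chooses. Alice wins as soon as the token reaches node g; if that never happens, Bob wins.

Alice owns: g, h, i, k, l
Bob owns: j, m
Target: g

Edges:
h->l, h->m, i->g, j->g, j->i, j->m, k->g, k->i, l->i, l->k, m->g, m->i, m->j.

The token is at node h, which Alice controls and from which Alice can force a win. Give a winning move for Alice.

l

A0 = {g}
A1: add {i, k} — i (Alice) has i→g; k (Alice) has k→g.
A2: add {l} — l (Alice) has l→i.
A3: add {h} — h (Alice) has h→l.
A4 = A3; e.g. j (Bob) can still go to m. Fixed point.
From h, successor l is in the attractor (rank 2); the other successor m is not.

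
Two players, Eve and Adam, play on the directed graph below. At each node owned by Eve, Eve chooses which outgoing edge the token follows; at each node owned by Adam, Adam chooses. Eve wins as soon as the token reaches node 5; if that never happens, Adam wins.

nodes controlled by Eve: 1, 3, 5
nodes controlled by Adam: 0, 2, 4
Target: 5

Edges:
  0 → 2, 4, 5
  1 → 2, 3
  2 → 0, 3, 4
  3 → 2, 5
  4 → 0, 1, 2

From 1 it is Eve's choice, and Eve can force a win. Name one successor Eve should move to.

A0 = {5}
A1: add {3} — 3 (Eve) has 3→5.
A2: add {1} — 1 (Eve) has 1→3.
A3 = A2; e.g. 0 (Adam) can still go to 2. Fixed point.
From 1, successor 3 is in the attractor (rank 1); the other successor 2 is not.

3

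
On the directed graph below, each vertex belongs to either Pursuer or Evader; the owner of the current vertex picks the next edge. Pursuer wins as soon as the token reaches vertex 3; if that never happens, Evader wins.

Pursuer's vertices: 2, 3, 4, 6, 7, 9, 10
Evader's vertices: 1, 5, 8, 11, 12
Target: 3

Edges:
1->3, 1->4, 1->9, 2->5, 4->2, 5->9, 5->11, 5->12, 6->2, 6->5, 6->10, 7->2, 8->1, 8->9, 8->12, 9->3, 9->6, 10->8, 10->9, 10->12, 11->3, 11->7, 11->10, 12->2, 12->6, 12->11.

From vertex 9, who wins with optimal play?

A0 = {3}
A1: add {9} — 9 (Pursuer) has 9→3.
9 ∈ A1, so Pursuer can force the target.

Pursuer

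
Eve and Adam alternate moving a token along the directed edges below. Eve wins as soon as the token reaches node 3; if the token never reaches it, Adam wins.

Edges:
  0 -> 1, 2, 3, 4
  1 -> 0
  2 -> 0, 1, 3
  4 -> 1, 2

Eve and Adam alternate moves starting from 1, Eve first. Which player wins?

Track states (vertex, player-to-move).
A0 = {(3,Eve), (3,Adam)}
A1: add {(0,Eve), (2,Eve)}.
A2: add {(1,Adam)}.
A3: add {(4,Eve)}.
A4 = A3; e.g. (0,Adam) stays out. (1,Eve) never enters ⇒ Adam avoids the target.

Adam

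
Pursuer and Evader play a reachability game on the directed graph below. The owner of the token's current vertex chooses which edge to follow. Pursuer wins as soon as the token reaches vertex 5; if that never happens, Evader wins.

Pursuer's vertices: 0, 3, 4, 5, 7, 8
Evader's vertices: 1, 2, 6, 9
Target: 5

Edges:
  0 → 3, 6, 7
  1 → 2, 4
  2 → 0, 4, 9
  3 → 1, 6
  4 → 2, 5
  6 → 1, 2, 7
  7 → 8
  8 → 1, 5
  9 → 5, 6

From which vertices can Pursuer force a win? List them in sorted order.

0, 4, 5, 7, 8

A0 = {5}
A1: add {4, 8} — 4 (Pursuer) has 4→5; 8 (Pursuer) has 8→5.
A2: add {7} — 7 (Pursuer) has 7→8.
A3: add {0} — 0 (Pursuer) has 0→7.
A4 = A3; e.g. 1 (Evader) can still go to 2. Fixed point.
Pursuer's winning region = {0, 4, 5, 7, 8}.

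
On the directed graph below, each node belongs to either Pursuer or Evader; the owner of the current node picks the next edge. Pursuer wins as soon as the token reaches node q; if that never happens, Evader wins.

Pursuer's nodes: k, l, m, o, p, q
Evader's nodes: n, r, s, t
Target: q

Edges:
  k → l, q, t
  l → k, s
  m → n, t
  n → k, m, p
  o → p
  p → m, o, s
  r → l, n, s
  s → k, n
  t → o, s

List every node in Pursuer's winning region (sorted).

k, l, q

A0 = {q}
A1: add {k} — k (Pursuer) has k→q.
A2: add {l} — l (Pursuer) has l→k.
A3 = A2; e.g. m (Pursuer) has no edge into A2. Fixed point.
Pursuer's winning region = {k, l, q}.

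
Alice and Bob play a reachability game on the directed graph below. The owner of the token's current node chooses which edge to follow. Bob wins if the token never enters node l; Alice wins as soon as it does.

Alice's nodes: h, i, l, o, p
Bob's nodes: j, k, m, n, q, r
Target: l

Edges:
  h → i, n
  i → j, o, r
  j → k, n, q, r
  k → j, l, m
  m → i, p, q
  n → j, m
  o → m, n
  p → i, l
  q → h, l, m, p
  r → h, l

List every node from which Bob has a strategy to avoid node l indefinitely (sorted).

h, i, j, k, m, n, o, q, r

A0 = {l}
A1: add {p} — p (Alice) has p→l.
A2 = A1; e.g. h (Alice) has no edge into A1. Fixed point.
Alice's attractor = {l, p}; Bob avoids the target exactly from the complement.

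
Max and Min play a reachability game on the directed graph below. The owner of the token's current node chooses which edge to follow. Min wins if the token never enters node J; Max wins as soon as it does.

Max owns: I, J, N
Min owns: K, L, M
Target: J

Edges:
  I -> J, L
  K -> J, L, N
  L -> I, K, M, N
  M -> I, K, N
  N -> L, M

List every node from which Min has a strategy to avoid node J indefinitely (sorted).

K, L, M, N

A0 = {J}
A1: add {I} — I (Max) has I→J.
A2 = A1; e.g. K (Min) can still go to L. Fixed point.
Max's attractor = {I, J}; Min avoids the target exactly from the complement.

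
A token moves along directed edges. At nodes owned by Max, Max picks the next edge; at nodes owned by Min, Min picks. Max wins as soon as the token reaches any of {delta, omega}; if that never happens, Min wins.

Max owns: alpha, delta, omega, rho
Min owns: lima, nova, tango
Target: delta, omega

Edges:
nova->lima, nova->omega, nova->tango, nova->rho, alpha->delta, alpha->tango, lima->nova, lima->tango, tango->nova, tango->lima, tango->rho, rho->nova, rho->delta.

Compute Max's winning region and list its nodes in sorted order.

A0 = {delta, omega}
A1: add {alpha, rho} — alpha (Max) has alpha→delta; rho (Max) has rho→delta.
A2 = A1; e.g. nova (Min) can still go to lima. Fixed point.
Max's winning region = {alpha, delta, omega, rho}.

alpha, delta, omega, rho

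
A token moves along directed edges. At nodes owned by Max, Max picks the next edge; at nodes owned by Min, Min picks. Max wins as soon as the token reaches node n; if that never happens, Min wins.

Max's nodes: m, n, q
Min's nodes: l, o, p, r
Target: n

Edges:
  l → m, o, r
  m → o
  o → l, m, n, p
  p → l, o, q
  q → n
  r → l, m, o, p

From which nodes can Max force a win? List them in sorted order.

n, q

A0 = {n}
A1: add {q} — q (Max) has q→n.
A2 = A1; e.g. l (Min) can still go to m. Fixed point.
Max's winning region = {n, q}.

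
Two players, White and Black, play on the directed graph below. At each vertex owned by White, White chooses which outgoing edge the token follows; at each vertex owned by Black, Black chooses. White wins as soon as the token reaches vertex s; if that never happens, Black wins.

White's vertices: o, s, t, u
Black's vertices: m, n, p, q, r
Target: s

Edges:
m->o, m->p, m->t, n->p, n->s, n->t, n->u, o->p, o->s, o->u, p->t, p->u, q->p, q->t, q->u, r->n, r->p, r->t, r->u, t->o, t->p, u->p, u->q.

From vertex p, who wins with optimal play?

Black

A0 = {s}
A1: add {o} — o (White) has o→s.
A2: add {t} — t (White) has t→o.
A3 = A2; e.g. m (Black) can still go to p. Fixed point.
p never enters the attractor, so Black can avoid the target forever.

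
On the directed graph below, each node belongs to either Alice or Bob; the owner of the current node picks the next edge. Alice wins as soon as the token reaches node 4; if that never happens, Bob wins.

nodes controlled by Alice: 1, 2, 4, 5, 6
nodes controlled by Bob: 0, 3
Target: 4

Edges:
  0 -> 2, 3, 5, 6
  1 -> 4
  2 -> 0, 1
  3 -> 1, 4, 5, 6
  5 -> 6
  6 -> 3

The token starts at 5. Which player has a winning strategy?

A0 = {4}
A1: add {1} — 1 (Alice) has 1→4.
A2: add {2} — 2 (Alice) has 2→1.
A3 = A2; e.g. 0 (Bob) can still go to 3. Fixed point.
5 never enters the attractor, so Bob can avoid the target forever.

Bob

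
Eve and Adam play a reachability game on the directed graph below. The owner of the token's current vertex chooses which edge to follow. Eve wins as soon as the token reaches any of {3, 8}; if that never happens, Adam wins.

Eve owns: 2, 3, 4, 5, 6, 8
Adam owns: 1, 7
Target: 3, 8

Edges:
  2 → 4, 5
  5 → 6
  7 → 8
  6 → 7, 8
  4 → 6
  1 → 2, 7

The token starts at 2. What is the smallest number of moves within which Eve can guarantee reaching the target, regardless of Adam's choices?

3

A0 = {3, 8}
A1: add {6, 7} — 6 (Eve) has 6→8; 7 (Adam): all of {8} already in.
A2: add {4, 5} — 4 (Eve) has 4→6; 5 (Eve) has 5→6.
A3: add {2} — 2 (Eve) has 2→4.
2 enters the attractor at level 3, so Eve can force the target in 3 moves from there.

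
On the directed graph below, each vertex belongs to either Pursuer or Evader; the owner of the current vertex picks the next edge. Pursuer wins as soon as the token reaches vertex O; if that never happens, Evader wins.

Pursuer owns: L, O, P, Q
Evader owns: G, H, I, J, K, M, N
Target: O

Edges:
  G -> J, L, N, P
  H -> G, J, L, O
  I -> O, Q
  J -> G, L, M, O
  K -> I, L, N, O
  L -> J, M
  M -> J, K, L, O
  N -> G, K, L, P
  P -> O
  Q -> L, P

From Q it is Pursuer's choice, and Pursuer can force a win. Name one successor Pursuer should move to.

A0 = {O}
A1: add {P} — P (Pursuer) has P→O.
A2: add {Q} — Q (Pursuer) has Q→P.
A3: add {I} — I (Evader): all of {O, Q} already in.
A4 = A3; e.g. G (Evader) can still go to J. Fixed point.
From Q, successor P is in the attractor (rank 1); the other successor L is not.

P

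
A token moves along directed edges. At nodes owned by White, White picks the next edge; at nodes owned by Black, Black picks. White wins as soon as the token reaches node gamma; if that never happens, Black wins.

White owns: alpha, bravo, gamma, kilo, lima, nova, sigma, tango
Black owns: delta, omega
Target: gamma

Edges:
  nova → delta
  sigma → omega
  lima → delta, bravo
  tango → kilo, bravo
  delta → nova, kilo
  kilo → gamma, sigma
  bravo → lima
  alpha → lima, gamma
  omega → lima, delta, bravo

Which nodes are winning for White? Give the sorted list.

A0 = {gamma}
A1: add {alpha, kilo} — alpha (White) has alpha→gamma; kilo (White) has kilo→gamma.
A2: add {tango} — tango (White) has tango→kilo.
A3 = A2; e.g. lima (White) has no edge into A2. Fixed point.
White's winning region = {alpha, gamma, kilo, tango}.

alpha, gamma, kilo, tango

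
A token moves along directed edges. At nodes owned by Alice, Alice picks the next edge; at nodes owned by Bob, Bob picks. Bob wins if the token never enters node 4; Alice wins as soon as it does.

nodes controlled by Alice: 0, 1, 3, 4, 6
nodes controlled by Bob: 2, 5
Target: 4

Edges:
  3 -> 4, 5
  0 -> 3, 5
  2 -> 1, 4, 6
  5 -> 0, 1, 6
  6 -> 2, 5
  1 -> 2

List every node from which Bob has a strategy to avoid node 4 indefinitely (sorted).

A0 = {4}
A1: add {3} — 3 (Alice) has 3→4.
A2: add {0} — 0 (Alice) has 0→3.
A3 = A2; e.g. 1 (Alice) has no edge into A2. Fixed point.
Alice's attractor = {0, 3, 4}; Bob avoids the target exactly from the complement.

1, 2, 5, 6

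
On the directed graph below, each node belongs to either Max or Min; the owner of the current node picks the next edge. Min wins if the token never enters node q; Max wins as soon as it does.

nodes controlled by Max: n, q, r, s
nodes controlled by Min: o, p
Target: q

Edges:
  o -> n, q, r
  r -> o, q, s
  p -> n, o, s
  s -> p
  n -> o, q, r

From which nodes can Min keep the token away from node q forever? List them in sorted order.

p, s

A0 = {q}
A1: add {n, r} — n (Max) has n→q; r (Max) has r→q.
A2: add {o} — o (Min): all of {n, q, r} already in.
A3 = A2; e.g. p (Min) can still go to s. Fixed point.
Max's attractor = {n, o, q, r}; Min avoids the target exactly from the complement.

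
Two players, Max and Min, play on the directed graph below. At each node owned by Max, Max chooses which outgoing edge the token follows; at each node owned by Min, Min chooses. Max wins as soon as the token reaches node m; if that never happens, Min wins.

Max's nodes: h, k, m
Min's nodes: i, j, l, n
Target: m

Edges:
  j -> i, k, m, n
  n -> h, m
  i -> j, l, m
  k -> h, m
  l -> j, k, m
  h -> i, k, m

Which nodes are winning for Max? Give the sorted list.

A0 = {m}
A1: add {h, k} — h (Max) has h→m; k (Max) has k→m.
A2: add {n} — n (Min): all of {h, m} already in.
A3 = A2; e.g. i (Min) can still go to j. Fixed point.
Max's winning region = {h, k, m, n}.

h, k, m, n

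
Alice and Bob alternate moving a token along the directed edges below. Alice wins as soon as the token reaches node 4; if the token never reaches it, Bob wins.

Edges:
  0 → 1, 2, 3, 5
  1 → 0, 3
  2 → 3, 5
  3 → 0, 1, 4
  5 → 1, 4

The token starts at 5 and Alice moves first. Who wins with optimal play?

Alice

Track states (vertex, player-to-move).
A0 = {(4,Alice), (4,Bob)}
A1: add {(3,Alice), (5,Alice)}.
(5,Alice) ∈ A1 ⇒ Alice forces the target.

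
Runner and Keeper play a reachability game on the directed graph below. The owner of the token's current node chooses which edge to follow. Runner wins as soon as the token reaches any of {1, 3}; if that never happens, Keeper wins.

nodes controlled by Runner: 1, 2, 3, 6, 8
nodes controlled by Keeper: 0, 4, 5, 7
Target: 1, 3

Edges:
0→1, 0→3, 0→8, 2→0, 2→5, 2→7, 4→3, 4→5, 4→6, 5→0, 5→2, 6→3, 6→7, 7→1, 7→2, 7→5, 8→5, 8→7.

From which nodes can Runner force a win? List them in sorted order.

A0 = {1, 3}
A1: add {6} — 6 (Runner) has 6→3.
A2 = A1; e.g. 0 (Keeper) can still go to 8. Fixed point.
Runner's winning region = {1, 3, 6}.

1, 3, 6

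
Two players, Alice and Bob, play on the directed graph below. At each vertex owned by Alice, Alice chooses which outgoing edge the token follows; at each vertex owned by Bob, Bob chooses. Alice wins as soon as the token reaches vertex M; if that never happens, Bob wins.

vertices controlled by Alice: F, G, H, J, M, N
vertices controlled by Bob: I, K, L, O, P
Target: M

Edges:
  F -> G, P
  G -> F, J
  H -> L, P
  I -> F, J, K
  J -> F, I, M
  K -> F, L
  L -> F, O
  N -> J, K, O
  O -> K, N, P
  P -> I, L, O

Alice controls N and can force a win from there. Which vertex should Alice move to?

J

A0 = {M}
A1: add {J} — J (Alice) has J→M.
A2: add {G, N} — G (Alice) has G→J; N (Alice) has N→J.
A3: add {F} — F (Alice) has F→G.
A4 = A3; e.g. H (Alice) has no edge into A3. Fixed point.
From N, successor J is in the attractor (rank 1); the other successors K, O are not.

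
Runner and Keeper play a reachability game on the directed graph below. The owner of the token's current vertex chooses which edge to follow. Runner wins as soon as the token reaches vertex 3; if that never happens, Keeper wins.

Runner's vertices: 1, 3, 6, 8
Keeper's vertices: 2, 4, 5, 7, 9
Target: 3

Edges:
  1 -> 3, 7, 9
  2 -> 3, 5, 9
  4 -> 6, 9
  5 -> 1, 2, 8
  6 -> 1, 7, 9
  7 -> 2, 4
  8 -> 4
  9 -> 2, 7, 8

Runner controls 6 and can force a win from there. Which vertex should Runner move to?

A0 = {3}
A1: add {1} — 1 (Runner) has 1→3.
A2: add {6} — 6 (Runner) has 6→1.
A3 = A2; e.g. 2 (Keeper) can still go to 5. Fixed point.
From 6, successor 1 is in the attractor (rank 1); the other successors 7, 9 are not.

1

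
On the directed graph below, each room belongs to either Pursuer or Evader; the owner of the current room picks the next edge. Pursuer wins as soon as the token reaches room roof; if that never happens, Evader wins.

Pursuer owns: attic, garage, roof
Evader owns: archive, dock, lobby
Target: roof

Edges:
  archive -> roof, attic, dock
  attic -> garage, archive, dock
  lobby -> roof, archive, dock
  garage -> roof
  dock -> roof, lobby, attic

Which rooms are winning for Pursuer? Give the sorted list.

A0 = {roof}
A1: add {garage} — garage (Pursuer) has garage→roof.
A2: add {attic} — attic (Pursuer) has attic→garage.
A3 = A2; e.g. lobby (Evader) can still go to archive. Fixed point.
Pursuer's winning region = {attic, garage, roof}.

attic, garage, roof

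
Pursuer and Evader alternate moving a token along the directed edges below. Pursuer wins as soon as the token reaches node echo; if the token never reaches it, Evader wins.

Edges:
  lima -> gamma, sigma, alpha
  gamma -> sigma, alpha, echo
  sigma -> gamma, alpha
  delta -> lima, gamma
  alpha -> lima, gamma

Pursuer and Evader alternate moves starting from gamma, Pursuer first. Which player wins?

Pursuer

Track states (vertex, player-to-move).
A0 = {(echo,Pursuer), (echo,Evader)}
A1: add {(gamma,Pursuer)}.
(gamma,Pursuer) ∈ A1 ⇒ Pursuer forces the target.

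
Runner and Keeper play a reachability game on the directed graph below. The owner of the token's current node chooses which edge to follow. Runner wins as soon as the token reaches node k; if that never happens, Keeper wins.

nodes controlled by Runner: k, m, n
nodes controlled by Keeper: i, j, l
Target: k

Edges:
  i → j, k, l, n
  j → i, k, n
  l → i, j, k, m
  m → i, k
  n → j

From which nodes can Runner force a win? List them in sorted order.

k, m

A0 = {k}
A1: add {m} — m (Runner) has m→k.
A2 = A1; e.g. i (Keeper) can still go to j. Fixed point.
Runner's winning region = {k, m}.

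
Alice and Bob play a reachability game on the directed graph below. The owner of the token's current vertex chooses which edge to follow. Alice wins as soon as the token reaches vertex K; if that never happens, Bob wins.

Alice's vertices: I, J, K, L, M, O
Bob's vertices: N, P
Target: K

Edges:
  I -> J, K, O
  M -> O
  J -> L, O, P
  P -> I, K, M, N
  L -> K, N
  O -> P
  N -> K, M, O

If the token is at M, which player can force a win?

Bob

A0 = {K}
A1: add {I, L} — I (Alice) has I→K; L (Alice) has L→K.
A2: add {J} — J (Alice) has J→L.
A3 = A2; e.g. M (Alice) has no edge into A2. Fixed point.
M never enters the attractor, so Bob can avoid the target forever.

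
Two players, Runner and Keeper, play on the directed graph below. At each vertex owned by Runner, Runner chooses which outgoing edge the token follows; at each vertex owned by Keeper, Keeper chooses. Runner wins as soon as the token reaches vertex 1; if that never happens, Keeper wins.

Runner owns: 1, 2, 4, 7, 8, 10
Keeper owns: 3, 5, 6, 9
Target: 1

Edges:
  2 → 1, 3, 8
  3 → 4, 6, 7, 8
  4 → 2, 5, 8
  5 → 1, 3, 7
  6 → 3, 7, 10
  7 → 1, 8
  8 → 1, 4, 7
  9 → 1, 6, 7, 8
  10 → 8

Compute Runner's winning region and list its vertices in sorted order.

1, 2, 4, 7, 8, 10

A0 = {1}
A1: add {2, 7, 8} — 2 (Runner) has 2→1; 7 (Runner) has 7→1; 8 (Runner) has 8→1.
A2: add {4, 10} — 4 (Runner) has 4→2; 10 (Runner) has 10→8.
A3 = A2; e.g. 3 (Keeper) can still go to 6. Fixed point.
Runner's winning region = {1, 2, 4, 7, 8, 10}.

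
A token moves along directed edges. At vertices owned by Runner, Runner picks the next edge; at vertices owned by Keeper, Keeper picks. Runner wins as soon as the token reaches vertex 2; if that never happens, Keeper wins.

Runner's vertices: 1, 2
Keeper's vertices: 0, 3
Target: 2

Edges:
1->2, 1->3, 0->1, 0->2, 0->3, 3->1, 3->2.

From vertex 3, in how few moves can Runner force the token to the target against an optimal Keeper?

A0 = {2}
A1: add {1} — 1 (Runner) has 1→2.
A2: add {3} — 3 (Keeper): all of {1, 2} already in.
3 enters the attractor at level 2, so Runner can force the target in 2 moves from there.

2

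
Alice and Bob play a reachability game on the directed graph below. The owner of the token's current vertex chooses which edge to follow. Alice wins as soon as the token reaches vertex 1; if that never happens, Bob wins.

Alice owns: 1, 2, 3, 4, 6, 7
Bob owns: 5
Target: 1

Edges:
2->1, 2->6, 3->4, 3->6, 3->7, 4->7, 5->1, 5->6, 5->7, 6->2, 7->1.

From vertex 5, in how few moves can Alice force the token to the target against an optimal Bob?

3

A0 = {1}
A1: add {2, 7} — 2 (Alice) has 2→1; 7 (Alice) has 7→1.
A2: add {3, 4, 6} — 3 (Alice) has 3→7; 4 (Alice) has 4→7; 6 (Alice) has 6→2.
A3: add {5} — 5 (Bob): all of {1, 6, 7} already in.
A3 = all vertices. Fixed point.
5 enters the attractor at level 3, so Alice can force the target in 3 moves from there.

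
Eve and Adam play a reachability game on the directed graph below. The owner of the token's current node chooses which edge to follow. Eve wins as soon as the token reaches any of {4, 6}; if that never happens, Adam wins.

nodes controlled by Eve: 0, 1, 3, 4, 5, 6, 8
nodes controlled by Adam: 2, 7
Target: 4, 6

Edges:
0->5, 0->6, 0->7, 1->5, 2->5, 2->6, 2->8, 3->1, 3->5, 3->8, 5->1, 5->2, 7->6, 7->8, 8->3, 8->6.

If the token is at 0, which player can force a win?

A0 = {4, 6}
A1: add {0, 8} — 0 (Eve) has 0→6; 8 (Eve) has 8→6.
0 ∈ A1, so Eve can force the target.

Eve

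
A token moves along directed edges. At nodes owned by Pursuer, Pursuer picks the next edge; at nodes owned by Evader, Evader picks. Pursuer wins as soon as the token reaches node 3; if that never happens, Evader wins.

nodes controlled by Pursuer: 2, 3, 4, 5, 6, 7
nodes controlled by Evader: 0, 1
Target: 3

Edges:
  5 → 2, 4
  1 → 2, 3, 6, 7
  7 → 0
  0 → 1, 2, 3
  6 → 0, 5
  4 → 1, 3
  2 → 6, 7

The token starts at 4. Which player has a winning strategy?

Pursuer

A0 = {3}
A1: add {4} — 4 (Pursuer) has 4→3.
4 ∈ A1, so Pursuer can force the target.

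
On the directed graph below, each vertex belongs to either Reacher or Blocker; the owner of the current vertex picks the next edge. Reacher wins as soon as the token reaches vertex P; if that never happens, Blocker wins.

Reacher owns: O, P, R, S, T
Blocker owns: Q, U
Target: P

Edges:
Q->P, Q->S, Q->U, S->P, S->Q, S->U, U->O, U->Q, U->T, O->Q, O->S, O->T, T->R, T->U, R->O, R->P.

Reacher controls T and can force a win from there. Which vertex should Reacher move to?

A0 = {P}
A1: add {R, S} — R (Reacher) has R→P; S (Reacher) has S→P.
A2: add {O, T} — O (Reacher) has O→S; T (Reacher) has T→R.
A3 = A2; e.g. Q (Blocker) can still go to U. Fixed point.
From T, successor R is in the attractor (rank 1); the other successor U is not.

R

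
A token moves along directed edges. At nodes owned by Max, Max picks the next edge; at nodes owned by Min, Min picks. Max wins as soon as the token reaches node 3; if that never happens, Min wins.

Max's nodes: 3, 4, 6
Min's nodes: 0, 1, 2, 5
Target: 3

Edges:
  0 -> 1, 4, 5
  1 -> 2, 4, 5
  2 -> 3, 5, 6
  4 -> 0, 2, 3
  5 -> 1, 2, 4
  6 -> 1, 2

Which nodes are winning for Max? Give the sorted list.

A0 = {3}
A1: add {4} — 4 (Max) has 4→3.
A2 = A1; e.g. 0 (Min) can still go to 1. Fixed point.
Max's winning region = {3, 4}.

3, 4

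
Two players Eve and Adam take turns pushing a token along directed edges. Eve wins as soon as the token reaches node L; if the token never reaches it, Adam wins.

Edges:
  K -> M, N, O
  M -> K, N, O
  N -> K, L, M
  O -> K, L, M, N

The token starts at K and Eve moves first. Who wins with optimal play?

Adam

Track states (vertex, player-to-move).
A0 = {(L,Eve), (L,Adam)}
A1: add {(N,Eve), (O,Eve)}.
A2 = A1; e.g. (K,Eve) stays out. (K,Eve) never enters ⇒ Adam avoids the target.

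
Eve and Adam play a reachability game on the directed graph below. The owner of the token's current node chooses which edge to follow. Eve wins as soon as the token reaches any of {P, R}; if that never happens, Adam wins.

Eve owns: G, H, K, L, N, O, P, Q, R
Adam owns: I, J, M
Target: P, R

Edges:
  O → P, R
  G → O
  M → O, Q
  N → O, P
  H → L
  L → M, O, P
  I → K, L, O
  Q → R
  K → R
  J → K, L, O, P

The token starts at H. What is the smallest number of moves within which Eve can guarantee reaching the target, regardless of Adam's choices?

2

A0 = {P, R}
A1: add {K, L, N, O, Q} — K (Eve) has K→R; L (Eve) has L→P; N (Eve) has N→P; O (Eve) has O→P; Q (Eve) has Q→R.
A2: add {G, H, I, J, M} — G (Eve) has G→O; H (Eve) has H→L; I (Adam): all of {K, L, O} already in; J (Adam): all of {K, L, O, P} already in; M (Adam): all of {O, Q} already in.
A2 = all vertices. Fixed point.
H enters the attractor at level 2, so Eve can force the target in 2 moves from there.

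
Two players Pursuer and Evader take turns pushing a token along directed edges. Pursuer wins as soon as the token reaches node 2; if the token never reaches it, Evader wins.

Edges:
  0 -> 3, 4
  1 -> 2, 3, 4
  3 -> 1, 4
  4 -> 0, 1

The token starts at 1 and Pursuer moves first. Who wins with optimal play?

Pursuer

Track states (vertex, player-to-move).
A0 = {(2,Pursuer), (2,Evader)}
A1: add {(1,Pursuer)}.
(1,Pursuer) ∈ A1 ⇒ Pursuer forces the target.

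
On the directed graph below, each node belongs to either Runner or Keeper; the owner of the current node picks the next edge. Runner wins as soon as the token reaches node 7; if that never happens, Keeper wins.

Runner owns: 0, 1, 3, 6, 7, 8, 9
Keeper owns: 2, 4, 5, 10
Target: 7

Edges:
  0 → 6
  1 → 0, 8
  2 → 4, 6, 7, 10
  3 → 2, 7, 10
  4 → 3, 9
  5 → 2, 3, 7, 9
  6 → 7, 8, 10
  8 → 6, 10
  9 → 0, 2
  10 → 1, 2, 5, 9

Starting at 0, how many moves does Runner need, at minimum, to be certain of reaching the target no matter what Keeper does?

2

A0 = {7}
A1: add {3, 6} — 3 (Runner) has 3→7; 6 (Runner) has 6→7.
A2: add {0, 8} — 0 (Runner) has 0→6; 8 (Runner) has 8→6.
0 enters the attractor at level 2, so Runner can force the target in 2 moves from there.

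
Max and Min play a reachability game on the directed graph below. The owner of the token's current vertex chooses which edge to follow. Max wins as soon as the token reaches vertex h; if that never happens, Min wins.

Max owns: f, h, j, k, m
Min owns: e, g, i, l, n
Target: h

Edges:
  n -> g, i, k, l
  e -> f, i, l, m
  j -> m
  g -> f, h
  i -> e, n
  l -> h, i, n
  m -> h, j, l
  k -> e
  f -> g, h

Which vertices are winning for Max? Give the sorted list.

f, g, h, j, m

A0 = {h}
A1: add {f, m} — f (Max) has f→h; m (Max) has m→h.
A2: add {g, j} — g (Min): all of {f, h} already in; j (Max) has j→m.
A3 = A2; e.g. e (Min) can still go to i. Fixed point.
Max's winning region = {f, g, h, j, m}.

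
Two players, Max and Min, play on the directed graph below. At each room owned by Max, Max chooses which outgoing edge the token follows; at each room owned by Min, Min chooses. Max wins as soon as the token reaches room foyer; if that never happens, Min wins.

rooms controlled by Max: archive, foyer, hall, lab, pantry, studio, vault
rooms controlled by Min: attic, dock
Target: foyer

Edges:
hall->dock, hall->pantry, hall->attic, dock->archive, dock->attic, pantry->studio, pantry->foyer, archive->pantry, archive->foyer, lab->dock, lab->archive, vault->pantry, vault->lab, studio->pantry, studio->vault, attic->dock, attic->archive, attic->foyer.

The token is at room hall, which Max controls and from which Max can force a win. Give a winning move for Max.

A0 = {foyer}
A1: add {archive, pantry} — pantry (Max) has pantry→foyer; archive (Max) has archive→foyer.
A2: add {hall, lab, studio, vault} — hall (Max) has hall→pantry; lab (Max) has lab→archive; vault (Max) has vault→pantry; studio (Max) has studio→pantry.
A3 = A2; e.g. dock (Min) can still go to attic. Fixed point.
From hall, successor pantry is in the attractor (rank 1); the other successors attic, dock are not.

pantry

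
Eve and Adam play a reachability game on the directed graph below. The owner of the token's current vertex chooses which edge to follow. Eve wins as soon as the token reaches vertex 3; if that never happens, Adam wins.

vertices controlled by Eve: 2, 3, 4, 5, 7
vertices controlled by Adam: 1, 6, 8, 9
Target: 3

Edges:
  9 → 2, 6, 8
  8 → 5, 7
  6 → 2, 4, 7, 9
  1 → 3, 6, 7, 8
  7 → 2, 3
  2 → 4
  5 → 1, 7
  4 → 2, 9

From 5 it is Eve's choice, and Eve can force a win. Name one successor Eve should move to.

A0 = {3}
A1: add {7} — 7 (Eve) has 7→3.
A2: add {5} — 5 (Eve) has 5→7.
A3: add {8} — 8 (Adam): all of {5, 7} already in.
A4 = A3; e.g. 1 (Adam) can still go to 6. Fixed point.
From 5, successor 7 is in the attractor (rank 1); the other successor 1 is not.

7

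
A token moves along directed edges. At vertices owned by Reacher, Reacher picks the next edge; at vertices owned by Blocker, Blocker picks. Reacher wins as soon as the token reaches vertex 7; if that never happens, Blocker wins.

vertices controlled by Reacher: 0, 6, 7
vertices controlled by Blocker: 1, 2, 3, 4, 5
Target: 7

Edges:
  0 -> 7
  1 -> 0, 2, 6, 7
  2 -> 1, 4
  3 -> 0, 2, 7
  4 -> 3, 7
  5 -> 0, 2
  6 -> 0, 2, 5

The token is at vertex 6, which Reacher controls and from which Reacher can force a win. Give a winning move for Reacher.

A0 = {7}
A1: add {0} — 0 (Reacher) has 0→7.
A2: add {6} — 6 (Reacher) has 6→0.
A3 = A2; e.g. 1 (Blocker) can still go to 2. Fixed point.
From 6, successor 0 is in the attractor (rank 1); the other successors 2, 5 are not.

0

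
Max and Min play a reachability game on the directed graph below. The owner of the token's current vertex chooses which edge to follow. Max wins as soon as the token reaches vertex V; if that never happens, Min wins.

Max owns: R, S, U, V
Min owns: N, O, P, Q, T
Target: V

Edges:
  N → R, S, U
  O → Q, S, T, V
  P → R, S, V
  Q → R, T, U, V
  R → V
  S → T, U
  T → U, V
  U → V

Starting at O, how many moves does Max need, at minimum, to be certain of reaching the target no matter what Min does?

4

A0 = {V}
A1: add {R, U} — R (Max) has R→V; U (Max) has U→V.
A2: add {S, T} — S (Max) has S→U; T (Min): all of {U, V} already in.
A3: add {N, P, Q} — N (Min): all of {R, S, U} already in; P (Min): all of {R, S, V} already in; Q (Min): all of {R, T, U, V} already in.
A4: add {O} — O (Min): all of {Q, S, T, V} already in.
A4 = all vertices. Fixed point.
O enters the attractor at level 4, so Max can force the target in 4 moves from there.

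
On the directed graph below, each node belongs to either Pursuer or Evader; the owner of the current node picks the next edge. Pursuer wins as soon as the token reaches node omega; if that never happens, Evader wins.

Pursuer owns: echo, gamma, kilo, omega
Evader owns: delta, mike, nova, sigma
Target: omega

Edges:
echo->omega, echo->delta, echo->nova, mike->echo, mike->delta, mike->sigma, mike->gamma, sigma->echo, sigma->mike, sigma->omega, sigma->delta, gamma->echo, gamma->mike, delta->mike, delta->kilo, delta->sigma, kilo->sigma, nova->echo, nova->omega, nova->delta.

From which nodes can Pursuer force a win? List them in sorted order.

echo, gamma, omega

A0 = {omega}
A1: add {echo} — echo (Pursuer) has echo→omega.
A2: add {gamma} — gamma (Pursuer) has gamma→echo.
A3 = A2; e.g. mike (Evader) can still go to delta. Fixed point.
Pursuer's winning region = {echo, gamma, omega}.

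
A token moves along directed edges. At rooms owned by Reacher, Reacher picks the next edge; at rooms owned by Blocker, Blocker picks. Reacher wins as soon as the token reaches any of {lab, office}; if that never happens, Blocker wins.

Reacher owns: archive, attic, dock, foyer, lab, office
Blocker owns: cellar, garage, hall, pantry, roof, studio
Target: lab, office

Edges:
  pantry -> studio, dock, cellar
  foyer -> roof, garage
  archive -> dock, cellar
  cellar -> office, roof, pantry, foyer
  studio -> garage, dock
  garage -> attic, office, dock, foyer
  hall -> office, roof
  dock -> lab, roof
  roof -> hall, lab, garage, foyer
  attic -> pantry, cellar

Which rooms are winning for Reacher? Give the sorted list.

A0 = {lab, office}
A1: add {dock} — dock (Reacher) has dock→lab.
A2: add {archive} — archive (Reacher) has archive→dock.
A3 = A2; e.g. attic (Reacher) has no edge into A2. Fixed point.
Reacher's winning region = {archive, dock, lab, office}.

archive, dock, lab, office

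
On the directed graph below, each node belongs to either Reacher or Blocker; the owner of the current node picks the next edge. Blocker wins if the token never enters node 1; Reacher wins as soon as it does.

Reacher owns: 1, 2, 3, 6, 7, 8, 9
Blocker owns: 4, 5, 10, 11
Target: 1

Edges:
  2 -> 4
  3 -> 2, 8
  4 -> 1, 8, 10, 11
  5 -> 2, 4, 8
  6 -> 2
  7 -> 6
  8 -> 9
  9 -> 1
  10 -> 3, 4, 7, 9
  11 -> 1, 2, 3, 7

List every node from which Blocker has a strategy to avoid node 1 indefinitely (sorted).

2, 4, 5, 6, 7, 10, 11

A0 = {1}
A1: add {9} — 9 (Reacher) has 9→1.
A2: add {8} — 8 (Reacher) has 8→9.
A3: add {3} — 3 (Reacher) has 3→8.
A4 = A3; e.g. 2 (Reacher) has no edge into A3. Fixed point.
Reacher's attractor = {1, 3, 8, 9}; Blocker avoids the target exactly from the complement.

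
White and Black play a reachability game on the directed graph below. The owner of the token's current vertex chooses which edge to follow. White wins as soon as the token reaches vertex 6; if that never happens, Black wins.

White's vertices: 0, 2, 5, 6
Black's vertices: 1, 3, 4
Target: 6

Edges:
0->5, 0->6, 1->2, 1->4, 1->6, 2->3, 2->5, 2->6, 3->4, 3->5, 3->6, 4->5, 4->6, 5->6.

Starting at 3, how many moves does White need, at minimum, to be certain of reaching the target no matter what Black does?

3

A0 = {6}
A1: add {0, 2, 5} — 0 (White) has 0→6; 2 (White) has 2→6; 5 (White) has 5→6.
A2: add {4} — 4 (Black): all of {5, 6} already in.
A3: add {1, 3} — 1 (Black): all of {2, 4, 6} already in; 3 (Black): all of {4, 5, 6} already in.
A3 = all vertices. Fixed point.
3 enters the attractor at level 3, so White can force the target in 3 moves from there.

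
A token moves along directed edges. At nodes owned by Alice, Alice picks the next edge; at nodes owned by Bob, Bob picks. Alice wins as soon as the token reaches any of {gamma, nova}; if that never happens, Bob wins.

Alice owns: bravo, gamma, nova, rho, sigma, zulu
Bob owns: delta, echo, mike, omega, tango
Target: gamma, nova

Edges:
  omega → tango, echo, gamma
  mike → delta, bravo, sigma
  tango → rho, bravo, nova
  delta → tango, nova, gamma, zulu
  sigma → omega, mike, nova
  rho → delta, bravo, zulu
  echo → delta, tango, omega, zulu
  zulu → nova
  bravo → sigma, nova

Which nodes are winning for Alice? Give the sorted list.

A0 = {gamma, nova}
A1: add {bravo, sigma, zulu} — bravo (Alice) has bravo→nova; sigma (Alice) has sigma→nova; zulu (Alice) has zulu→nova.
A2: add {rho} — rho (Alice) has rho→bravo.
A3: add {tango} — tango (Bob): all of {rho, bravo, nova} already in.
A4: add {delta} — delta (Bob): all of {tango, nova, gamma, zulu} already in.
A5: add {mike} — mike (Bob): all of {delta, bravo, sigma} already in.
A6 = A5; e.g. omega (Bob) can still go to echo. Fixed point.
Alice's winning region = {bravo, delta, gamma, mike, nova, rho, sigma, tango, zulu}.

bravo, delta, gamma, mike, nova, rho, sigma, tango, zulu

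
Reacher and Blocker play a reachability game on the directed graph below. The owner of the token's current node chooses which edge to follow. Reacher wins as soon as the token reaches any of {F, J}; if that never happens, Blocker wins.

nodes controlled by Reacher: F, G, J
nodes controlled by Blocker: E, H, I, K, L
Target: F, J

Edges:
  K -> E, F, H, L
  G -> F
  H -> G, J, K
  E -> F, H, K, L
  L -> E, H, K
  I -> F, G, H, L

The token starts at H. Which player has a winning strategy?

Blocker

A0 = {F, J}
A1: add {G} — G (Reacher) has G→F.
A2 = A1; e.g. E (Blocker) can still go to H. Fixed point.
H never enters the attractor, so Blocker can avoid the target forever.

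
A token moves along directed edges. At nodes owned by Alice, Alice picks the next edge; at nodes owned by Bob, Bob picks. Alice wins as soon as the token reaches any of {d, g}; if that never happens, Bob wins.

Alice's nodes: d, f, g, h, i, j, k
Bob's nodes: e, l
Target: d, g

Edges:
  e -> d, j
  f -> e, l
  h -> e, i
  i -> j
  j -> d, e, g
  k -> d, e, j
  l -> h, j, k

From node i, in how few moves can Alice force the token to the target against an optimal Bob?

2

A0 = {d, g}
A1: add {j, k} — j (Alice) has j→d; k (Alice) has k→d.
A2: add {e, i} — e (Bob): all of {d, j} already in; i (Alice) has i→j.
i enters the attractor at level 2, so Alice can force the target in 2 moves from there.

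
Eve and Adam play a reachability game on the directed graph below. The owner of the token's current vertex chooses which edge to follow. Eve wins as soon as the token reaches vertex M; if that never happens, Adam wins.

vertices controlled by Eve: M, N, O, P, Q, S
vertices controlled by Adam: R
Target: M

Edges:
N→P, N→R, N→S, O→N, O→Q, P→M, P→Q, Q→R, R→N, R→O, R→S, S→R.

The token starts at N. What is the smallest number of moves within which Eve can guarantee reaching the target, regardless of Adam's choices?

A0 = {M}
A1: add {P} — P (Eve) has P→M.
A2: add {N} — N (Eve) has N→P.
N enters the attractor at level 2, so Eve can force the target in 2 moves from there.

2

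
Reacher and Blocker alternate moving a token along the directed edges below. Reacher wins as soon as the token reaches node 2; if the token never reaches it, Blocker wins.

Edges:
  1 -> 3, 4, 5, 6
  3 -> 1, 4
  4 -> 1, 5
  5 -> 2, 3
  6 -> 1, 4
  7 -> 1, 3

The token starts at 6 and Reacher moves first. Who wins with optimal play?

Track states (vertex, player-to-move).
A0 = {(2,Reacher), (2,Blocker)}
A1: add {(5,Reacher)}.
A2 = A1; e.g. (1,Reacher) stays out. (6,Reacher) never enters ⇒ Blocker avoids the target.

Blocker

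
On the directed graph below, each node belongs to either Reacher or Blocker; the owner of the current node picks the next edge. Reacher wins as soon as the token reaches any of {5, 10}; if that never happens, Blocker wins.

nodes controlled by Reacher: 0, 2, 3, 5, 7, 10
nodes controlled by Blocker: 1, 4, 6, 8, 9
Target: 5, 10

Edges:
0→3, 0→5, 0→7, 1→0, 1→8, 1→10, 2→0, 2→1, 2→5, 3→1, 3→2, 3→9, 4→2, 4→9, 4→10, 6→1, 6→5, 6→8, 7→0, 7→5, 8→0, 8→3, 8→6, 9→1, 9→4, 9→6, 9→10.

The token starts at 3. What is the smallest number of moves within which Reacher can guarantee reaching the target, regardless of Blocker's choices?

A0 = {5, 10}
A1: add {0, 2, 7} — 0 (Reacher) has 0→5; 2 (Reacher) has 2→5; 7 (Reacher) has 7→5.
A2: add {3} — 3 (Reacher) has 3→2.
A3 = A2; e.g. 1 (Blocker) can still go to 8. Fixed point.
3 enters the attractor at level 2, so Reacher can force the target in 2 moves from there.

2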